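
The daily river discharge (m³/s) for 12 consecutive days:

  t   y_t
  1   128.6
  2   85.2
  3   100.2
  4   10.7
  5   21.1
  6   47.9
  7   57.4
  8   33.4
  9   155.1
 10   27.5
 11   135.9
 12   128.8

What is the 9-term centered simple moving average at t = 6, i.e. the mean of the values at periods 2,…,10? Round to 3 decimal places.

59.833

Sum of periods 2–10: 85.2 + 100.2 + 10.7 + 21.1 + 47.9 + 57.4 + 33.4 + 155.1 + 27.5 = 538.5
Divide by 9: 538.5 / 9 = 59.833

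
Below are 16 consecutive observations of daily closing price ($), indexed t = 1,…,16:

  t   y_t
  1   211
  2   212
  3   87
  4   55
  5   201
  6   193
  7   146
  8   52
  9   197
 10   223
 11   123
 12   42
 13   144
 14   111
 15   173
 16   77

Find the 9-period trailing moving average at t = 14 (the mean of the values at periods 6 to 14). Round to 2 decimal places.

Sum of periods 6–14: 193 + 146 + 52 + 197 + 223 + 123 + 42 + 144 + 111 = 1231
Divide by 9: 1231 / 9 = 136.78

136.78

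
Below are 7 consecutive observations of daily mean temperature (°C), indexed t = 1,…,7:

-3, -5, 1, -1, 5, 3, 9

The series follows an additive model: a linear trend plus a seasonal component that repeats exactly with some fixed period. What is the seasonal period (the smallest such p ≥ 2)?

First differences y_{t+1} − y_t: -2, 6, -2, 6, -2, 6, …
The difference pattern repeats every 2 terms and not for any smaller step, so p = 2.

2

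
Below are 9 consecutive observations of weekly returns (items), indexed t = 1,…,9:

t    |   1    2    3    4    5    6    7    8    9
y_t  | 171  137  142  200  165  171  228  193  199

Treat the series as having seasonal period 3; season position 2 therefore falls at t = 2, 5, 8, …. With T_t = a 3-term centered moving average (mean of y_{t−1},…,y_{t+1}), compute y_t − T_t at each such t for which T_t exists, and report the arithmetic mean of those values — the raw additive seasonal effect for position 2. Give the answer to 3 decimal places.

Season position 2 occurs at t = 2, 5, 8 (where T_t is defined).
t=2: T_2 = 150.00000; y_2 − T_2 = 137 − 150.00000 = -13.00000
t=5: T_5 = 178.66667; y_5 − T_5 = 165 − 178.66667 = -13.66667
t=8: T_8 = 206.66667; y_8 − T_8 = 193 − 206.66667 = -13.66667
Mean deviation: (-13.00000 + -13.66667 + -13.66667) / 3 = -13.444

-13.444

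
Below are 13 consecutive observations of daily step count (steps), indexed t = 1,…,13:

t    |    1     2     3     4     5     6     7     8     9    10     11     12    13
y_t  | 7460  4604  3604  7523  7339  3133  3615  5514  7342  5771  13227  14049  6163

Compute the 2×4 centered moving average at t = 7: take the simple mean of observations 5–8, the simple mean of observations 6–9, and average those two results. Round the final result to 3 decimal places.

4900.625

Sum over 5–8: 7339 + 3133 + 3615 + 5514 = 19601
Sum over 6–9: 3133 + 3615 + 5514 + 7342 = 19604
CMA at t=7 = (19601 + 19604) / (2·4) = 39205 / 8 = 4900.625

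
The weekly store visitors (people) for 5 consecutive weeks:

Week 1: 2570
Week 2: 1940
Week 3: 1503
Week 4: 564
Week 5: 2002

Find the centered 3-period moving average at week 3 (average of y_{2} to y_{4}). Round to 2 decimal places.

Sum of periods 2–4: 1940 + 1503 + 564 = 4007
Divide by 3: 4007 / 3 = 1335.67

1335.67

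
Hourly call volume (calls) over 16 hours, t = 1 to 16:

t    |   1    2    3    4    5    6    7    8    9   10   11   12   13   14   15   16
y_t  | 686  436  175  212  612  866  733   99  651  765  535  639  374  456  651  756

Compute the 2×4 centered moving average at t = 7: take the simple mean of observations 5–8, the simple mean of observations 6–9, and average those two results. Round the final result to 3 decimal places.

582.375

Sum over 5–8: 612 + 866 + 733 + 99 = 2310
Sum over 6–9: 866 + 733 + 99 + 651 = 2349
CMA at t=7 = (2310 + 2349) / (2·4) = 4659 / 8 = 582.375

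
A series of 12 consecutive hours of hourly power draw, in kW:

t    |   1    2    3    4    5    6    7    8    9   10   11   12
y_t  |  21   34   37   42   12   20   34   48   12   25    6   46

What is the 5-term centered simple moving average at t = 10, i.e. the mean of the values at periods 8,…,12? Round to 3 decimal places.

27.400

Sum of periods 8–12: 48 + 12 + 25 + 6 + 46 = 137
Divide by 5: 137 / 5 = 27.400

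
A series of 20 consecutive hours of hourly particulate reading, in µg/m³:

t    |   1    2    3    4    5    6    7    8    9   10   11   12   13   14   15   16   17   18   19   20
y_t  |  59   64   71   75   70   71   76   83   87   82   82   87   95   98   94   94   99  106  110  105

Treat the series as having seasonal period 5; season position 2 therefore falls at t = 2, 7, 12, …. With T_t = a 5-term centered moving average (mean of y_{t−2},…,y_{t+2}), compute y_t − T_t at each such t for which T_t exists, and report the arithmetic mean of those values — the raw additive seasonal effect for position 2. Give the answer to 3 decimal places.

Season position 2 occurs at t = 7, 12, 17 (where T_t is defined).
t=7: T_7 = 77.40000; y_7 − T_7 = 76 − 77.40000 = -1.40000
t=12: T_12 = 88.80000; y_12 − T_12 = 87 − 88.80000 = -1.80000
t=17: T_17 = 100.60000; y_17 − T_17 = 99 − 100.60000 = -1.60000
Mean deviation: (-1.40000 + -1.80000 + -1.60000) / 3 = -1.600

-1.600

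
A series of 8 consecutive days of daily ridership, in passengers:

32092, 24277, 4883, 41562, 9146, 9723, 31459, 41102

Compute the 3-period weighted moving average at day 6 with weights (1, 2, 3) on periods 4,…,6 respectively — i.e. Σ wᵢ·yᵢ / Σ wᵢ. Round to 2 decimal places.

Weighted sum: 1·41562 + 2·9146 + 3·9723 = 41562 + 18292 + 29169 = 89023
Weight total: 1 + 2 + 3 = 6
WMA = 89023 / 6 = 14837.17

14837.17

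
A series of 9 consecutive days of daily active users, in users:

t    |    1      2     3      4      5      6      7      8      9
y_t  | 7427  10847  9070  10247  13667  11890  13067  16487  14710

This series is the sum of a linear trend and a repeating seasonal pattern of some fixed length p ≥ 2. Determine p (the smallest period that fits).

First differences y_{t+1} − y_t: 3420, -1777, 1177, 3420, -1777, 1177, 3420, -1777, …
The difference pattern repeats every 3 terms and not for any smaller step, so p = 3.

3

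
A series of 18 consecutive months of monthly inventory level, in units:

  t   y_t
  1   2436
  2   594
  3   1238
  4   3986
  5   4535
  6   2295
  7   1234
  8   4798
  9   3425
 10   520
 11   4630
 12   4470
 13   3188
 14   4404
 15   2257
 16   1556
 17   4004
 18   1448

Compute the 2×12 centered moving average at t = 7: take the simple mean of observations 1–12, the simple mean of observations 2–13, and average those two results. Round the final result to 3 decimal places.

Sum over 1–12: 2436 + 594 + 1238 + 3986 + 4535 + 2295 + 1234 + 4798 + 3425 + 520 + 4630 + 4470 = 34161
Sum over 2–13: 594 + 1238 + 3986 + 4535 + 2295 + 1234 + 4798 + 3425 + 520 + 4630 + 4470 + 3188 = 34913
CMA at t=7 = (34161 + 34913) / (2·12) = 69074 / 24 = 2878.083

2878.083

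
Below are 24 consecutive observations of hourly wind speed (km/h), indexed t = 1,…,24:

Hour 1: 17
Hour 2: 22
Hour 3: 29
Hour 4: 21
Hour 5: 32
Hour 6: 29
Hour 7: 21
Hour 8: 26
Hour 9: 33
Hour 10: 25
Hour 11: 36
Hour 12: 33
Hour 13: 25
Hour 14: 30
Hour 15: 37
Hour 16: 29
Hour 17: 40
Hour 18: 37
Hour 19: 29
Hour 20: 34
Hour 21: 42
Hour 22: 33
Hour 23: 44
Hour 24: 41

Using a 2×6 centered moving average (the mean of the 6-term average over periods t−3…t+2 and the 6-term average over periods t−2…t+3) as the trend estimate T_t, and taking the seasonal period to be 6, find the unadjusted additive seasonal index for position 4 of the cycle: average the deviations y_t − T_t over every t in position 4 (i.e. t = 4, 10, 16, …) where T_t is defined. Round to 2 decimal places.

-4.33

Season position 4 occurs at t = 4, 10, 16 (where T_t is defined).
t=4: T_4 = 25.3333; y_4 − T_4 = 21 − 25.3333 = -4.3333
t=10: T_10 = 29.3333; y_10 − T_10 = 25 − 29.3333 = -4.3333
t=16: T_16 = 33.3333; y_16 − T_16 = 29 − 33.3333 = -4.3333
Mean deviation: (-4.3333 + -4.3333 + -4.3333) / 3 = -4.33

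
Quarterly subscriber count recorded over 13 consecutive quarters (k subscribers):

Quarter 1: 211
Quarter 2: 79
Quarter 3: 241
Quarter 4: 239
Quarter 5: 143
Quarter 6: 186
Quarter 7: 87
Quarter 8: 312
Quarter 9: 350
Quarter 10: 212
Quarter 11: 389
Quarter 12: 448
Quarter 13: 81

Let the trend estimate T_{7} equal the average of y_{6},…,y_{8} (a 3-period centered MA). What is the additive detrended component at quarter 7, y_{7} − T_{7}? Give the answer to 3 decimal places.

Trend T_7 = (186 + 87 + 312) / 3 = 585/3 = 195.00000
Detrended value: 87 − 195.00000 = -108.000

-108.000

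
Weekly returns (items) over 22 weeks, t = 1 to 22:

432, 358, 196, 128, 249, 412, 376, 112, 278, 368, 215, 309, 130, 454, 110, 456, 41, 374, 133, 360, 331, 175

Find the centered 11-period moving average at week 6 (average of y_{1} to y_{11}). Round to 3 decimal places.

284.000

Sum of periods 1–11: 432 + 358 + 196 + 128 + 249 + 412 + 376 + 112 + 278 + 368 + 215 = 3124
Divide by 11: 3124 / 11 = 284.000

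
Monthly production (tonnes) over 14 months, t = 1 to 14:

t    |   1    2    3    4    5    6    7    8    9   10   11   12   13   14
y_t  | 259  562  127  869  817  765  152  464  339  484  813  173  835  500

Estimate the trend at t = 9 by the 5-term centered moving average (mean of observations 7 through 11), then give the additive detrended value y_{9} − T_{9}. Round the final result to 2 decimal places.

Trend T_9 = (152 + 464 + 339 + 484 + 813) / 5 = 2252/5 = 450.4000
Detrended value: 339 − 450.4000 = -111.40

-111.40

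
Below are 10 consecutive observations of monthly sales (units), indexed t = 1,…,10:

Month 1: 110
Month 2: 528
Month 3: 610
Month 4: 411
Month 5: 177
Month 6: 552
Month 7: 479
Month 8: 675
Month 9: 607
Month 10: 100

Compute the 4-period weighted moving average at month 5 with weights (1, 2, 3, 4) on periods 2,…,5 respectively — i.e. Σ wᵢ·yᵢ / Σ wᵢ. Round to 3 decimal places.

368.900

Weighted sum: 1·528 + 2·610 + 3·411 + 4·177 = 528 + 1220 + 1233 + 708 = 3689
Weight total: 1 + 2 + 3 + 4 = 10
WMA = 3689 / 10 = 368.900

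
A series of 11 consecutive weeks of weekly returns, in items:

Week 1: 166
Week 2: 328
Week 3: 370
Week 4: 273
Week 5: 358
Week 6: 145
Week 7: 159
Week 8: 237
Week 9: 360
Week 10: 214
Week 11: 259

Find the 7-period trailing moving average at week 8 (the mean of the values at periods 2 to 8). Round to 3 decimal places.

Sum of periods 2–8: 328 + 370 + 273 + 358 + 145 + 159 + 237 = 1870
Divide by 7: 1870 / 7 = 267.143

267.143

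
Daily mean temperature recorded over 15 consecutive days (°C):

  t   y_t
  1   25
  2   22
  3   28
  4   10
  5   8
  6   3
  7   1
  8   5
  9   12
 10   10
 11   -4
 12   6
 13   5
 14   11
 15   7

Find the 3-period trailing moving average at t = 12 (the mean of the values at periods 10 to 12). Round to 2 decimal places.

4.00

Sum of periods 10–12: 10 + (-4) + 6 = 12
Divide by 3: 12 / 3 = 4.00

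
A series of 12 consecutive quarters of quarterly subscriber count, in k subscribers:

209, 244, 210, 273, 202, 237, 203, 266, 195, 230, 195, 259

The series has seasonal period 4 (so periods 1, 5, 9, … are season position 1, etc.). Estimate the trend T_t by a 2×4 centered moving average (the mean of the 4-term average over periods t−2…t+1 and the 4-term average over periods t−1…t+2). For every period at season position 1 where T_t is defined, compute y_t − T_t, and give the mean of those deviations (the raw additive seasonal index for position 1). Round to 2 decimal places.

Season position 1 occurs at t = 5, 9 (where T_t is defined).
t=5: T_5 = 229.6250; y_5 − T_5 = 202 − 229.6250 = -27.6250
t=9: T_9 = 222.5000; y_9 − T_9 = 195 − 222.5000 = -27.5000
Mean deviation: (-27.6250 + -27.5000) / 2 = -27.56

-27.56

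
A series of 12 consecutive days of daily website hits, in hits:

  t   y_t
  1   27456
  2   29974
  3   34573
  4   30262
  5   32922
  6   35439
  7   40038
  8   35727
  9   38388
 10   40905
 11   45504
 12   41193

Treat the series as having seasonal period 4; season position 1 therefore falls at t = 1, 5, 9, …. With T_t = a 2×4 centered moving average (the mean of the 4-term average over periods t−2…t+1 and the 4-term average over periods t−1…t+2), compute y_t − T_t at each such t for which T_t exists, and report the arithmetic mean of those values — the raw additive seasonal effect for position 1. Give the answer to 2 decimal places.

Season position 1 occurs at t = 5, 9 (where T_t is defined).
t=5: T_5 = 33982.1250; y_5 − T_5 = 32922 − 33982.1250 = -1060.1250
t=9: T_9 = 39447.7500; y_9 − T_9 = 38388 − 39447.7500 = -1059.7500
Mean deviation: (-1060.1250 + -1059.7500) / 2 = -1059.94

-1059.94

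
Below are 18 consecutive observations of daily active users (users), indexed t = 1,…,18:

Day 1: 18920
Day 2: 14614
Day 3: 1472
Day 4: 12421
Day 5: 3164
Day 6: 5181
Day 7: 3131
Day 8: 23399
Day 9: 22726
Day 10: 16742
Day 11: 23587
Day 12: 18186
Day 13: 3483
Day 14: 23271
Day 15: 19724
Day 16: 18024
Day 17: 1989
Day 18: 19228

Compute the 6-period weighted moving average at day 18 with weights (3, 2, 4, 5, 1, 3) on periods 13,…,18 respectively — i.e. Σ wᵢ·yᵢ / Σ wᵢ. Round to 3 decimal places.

15871.111

Weighted sum: 3·3483 + 2·23271 + 4·19724 + 5·18024 + 1·1989 + 3·19228 = 10449 + 46542 + 78896 + 90120 + 1989 + 57684 = 285680
Weight total: 3 + 2 + 4 + 5 + 1 + 3 = 18
WMA = 285680 / 18 = 15871.111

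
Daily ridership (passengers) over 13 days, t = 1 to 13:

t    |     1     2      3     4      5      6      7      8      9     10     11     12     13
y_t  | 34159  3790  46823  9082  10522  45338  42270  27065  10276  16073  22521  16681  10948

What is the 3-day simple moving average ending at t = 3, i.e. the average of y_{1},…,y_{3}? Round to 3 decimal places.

Sum of periods 1–3: 34159 + 3790 + 46823 = 84772
Divide by 3: 84772 / 3 = 28257.333

28257.333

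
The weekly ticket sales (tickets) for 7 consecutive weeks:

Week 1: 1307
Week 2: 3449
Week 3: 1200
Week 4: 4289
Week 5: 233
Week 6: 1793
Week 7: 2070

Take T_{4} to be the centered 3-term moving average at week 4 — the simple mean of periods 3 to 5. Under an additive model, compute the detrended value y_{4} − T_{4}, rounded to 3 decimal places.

Trend T_4 = (1200 + 4289 + 233) / 3 = 5722/3 = 1907.33333
Detrended value: 4289 − 1907.33333 = 2381.667

2381.667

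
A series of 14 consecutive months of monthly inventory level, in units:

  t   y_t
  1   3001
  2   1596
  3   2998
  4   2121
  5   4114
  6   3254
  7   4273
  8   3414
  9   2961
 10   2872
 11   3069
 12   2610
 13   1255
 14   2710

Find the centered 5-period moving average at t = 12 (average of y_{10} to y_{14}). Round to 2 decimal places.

Sum of periods 10–14: 2872 + 3069 + 2610 + 1255 + 2710 = 12516
Divide by 5: 12516 / 5 = 2503.20

2503.20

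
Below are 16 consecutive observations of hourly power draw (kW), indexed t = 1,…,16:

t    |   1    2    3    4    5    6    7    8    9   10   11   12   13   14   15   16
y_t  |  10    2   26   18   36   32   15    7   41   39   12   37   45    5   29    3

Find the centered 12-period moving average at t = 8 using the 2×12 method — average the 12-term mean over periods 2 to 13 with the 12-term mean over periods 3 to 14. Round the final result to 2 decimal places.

25.96

Sum over 2–13: 2 + 26 + 18 + 36 + 32 + 15 + 7 + 41 + 39 + 12 + 37 + 45 = 310
Sum over 3–14: 26 + 18 + 36 + 32 + 15 + 7 + 41 + 39 + 12 + 37 + 45 + 5 = 313
CMA at t=8 = (310 + 313) / (2·12) = 623 / 24 = 25.96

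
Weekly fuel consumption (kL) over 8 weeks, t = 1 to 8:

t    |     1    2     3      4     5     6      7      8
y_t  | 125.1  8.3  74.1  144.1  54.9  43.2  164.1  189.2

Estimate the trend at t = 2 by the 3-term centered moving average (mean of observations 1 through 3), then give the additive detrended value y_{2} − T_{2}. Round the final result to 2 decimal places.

-60.87

Trend T_2 = (125.1 + 8.3 + 74.1) / 3 = 207.5/3 = 69.1667
Detrended value: 8.3 − 69.1667 = -60.87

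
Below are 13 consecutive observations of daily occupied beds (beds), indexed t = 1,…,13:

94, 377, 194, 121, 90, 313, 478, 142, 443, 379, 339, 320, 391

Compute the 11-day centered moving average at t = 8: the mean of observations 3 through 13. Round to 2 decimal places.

291.82

Sum of periods 3–13: 194 + 121 + 90 + 313 + 478 + 142 + 443 + 379 + 339 + 320 + 391 = 3210
Divide by 11: 3210 / 11 = 291.82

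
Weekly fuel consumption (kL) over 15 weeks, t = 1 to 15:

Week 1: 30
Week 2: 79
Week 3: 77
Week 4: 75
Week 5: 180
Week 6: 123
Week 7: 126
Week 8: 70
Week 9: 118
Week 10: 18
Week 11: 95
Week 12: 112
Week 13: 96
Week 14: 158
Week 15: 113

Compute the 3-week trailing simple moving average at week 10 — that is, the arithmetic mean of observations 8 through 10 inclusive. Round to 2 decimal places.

Sum of periods 8–10: 70 + 118 + 18 = 206
Divide by 3: 206 / 3 = 68.67

68.67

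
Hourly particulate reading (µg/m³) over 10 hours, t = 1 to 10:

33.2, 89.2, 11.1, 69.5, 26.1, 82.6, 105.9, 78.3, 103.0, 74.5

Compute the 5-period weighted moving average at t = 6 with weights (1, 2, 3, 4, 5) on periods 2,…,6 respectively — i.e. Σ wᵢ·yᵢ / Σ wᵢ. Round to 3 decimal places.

Weighted sum: 1·89.2 + 2·11.1 + 3·69.5 + 4·26.1 + 5·82.6 = 89.2 + 22.2 + 208.5 + 104.4 + 413.0 = 837.3
Weight total: 1 + 2 + 3 + 4 + 5 = 15
WMA = 837.3 / 15 = 55.820

55.820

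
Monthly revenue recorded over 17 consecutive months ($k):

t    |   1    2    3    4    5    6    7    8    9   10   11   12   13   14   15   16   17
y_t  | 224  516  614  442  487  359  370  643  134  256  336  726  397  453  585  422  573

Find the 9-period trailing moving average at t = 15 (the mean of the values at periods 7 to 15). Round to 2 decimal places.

Sum of periods 7–15: 370 + 643 + 134 + 256 + 336 + 726 + 397 + 453 + 585 = 3900
Divide by 9: 3900 / 9 = 433.33

433.33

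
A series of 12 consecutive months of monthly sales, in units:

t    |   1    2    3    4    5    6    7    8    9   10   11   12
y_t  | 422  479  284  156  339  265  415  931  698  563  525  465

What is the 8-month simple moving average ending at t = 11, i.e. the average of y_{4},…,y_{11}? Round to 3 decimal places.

486.500

Sum of periods 4–11: 156 + 339 + 265 + 415 + 931 + 698 + 563 + 525 = 3892
Divide by 8: 3892 / 8 = 486.500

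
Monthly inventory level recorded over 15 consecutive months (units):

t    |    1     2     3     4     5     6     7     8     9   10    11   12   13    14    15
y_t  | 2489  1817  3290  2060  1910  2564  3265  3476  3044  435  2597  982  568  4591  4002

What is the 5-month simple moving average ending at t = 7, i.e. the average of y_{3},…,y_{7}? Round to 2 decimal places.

2617.80

Sum of periods 3–7: 3290 + 2060 + 1910 + 2564 + 3265 = 13089
Divide by 5: 13089 / 5 = 2617.80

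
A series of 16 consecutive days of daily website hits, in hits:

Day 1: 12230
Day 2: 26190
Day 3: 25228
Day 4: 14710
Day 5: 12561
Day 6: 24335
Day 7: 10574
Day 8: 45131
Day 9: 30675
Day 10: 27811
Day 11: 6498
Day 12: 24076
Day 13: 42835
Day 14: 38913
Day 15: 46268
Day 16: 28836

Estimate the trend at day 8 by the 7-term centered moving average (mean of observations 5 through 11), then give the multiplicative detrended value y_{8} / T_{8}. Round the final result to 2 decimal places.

2.00

Trend T_8 = (12561 + 24335 + 10574 + 45131 + 30675 + 27811 + 6498) / 7 = 157585/7 = 22512.1429
Ratio to trend: 45131 / 22512.1429 = 2.00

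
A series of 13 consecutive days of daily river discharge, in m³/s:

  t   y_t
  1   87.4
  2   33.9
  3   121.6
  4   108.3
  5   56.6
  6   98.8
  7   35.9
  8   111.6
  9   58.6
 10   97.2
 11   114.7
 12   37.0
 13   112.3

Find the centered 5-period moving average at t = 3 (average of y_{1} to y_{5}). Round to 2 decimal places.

Sum of periods 1–5: 87.4 + 33.9 + 121.6 + 108.3 + 56.6 = 407.8
Divide by 5: 407.8 / 5 = 81.56

81.56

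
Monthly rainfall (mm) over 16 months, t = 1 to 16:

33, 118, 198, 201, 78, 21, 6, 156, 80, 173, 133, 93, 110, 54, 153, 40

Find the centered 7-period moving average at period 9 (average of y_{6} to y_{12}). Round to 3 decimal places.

94.571

Sum of periods 6–12: 21 + 6 + 156 + 80 + 173 + 133 + 93 = 662
Divide by 7: 662 / 7 = 94.571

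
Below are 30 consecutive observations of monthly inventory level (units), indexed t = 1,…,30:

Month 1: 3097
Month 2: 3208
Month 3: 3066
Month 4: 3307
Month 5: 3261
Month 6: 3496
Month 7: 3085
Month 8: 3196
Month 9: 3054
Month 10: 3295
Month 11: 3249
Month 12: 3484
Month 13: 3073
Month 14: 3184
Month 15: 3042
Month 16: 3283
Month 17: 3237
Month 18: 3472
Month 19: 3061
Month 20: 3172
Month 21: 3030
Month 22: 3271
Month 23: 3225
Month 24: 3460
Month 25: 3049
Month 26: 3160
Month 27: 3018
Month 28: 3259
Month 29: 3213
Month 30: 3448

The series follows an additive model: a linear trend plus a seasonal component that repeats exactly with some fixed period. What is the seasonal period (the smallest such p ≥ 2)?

6

First differences y_{t+1} − y_t: 111, -142, 241, -46, 235, -411, 111, -142, 241, -46, 235, -411, 111, -142, …
The difference pattern repeats every 6 terms and not for any smaller step, so p = 6.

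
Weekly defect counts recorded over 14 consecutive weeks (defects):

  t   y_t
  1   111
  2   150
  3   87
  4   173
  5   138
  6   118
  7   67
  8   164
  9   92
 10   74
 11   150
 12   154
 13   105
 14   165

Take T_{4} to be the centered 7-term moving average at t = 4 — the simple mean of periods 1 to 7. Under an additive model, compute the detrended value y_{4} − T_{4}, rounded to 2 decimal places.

Trend T_4 = (111 + 150 + 87 + 173 + 138 + 118 + 67) / 7 = 844/7 = 120.5714
Detrended value: 173 − 120.5714 = 52.43

52.43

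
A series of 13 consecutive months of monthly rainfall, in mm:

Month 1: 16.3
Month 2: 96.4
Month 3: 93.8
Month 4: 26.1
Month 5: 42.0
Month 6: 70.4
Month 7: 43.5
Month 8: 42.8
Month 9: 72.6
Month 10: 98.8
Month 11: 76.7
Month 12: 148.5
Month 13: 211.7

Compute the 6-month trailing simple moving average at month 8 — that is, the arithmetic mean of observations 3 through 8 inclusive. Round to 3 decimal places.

53.100

Sum of periods 3–8: 93.8 + 26.1 + 42.0 + 70.4 + 43.5 + 42.8 = 318.6
Divide by 6: 318.6 / 6 = 53.100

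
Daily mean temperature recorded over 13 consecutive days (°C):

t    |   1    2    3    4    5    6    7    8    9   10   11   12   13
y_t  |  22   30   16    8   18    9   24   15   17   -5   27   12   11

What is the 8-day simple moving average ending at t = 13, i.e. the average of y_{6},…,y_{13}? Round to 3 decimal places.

Sum of periods 6–13: 9 + 24 + 15 + 17 + (-5) + 27 + 12 + 11 = 110
Divide by 8: 110 / 8 = 13.750

13.750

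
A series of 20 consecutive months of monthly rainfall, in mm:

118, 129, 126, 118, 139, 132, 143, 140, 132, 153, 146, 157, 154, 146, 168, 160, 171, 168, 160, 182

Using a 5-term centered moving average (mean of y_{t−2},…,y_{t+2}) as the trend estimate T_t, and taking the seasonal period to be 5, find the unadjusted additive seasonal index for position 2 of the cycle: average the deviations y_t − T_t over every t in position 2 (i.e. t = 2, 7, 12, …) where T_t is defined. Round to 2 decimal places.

5.73

Season position 2 occurs at t = 7, 12, 17 (where T_t is defined).
t=7: T_7 = 137.2000; y_7 − T_7 = 143 − 137.2000 = 5.8000
t=12: T_12 = 151.2000; y_12 − T_12 = 157 − 151.2000 = 5.8000
t=17: T_17 = 165.4000; y_17 − T_17 = 171 − 165.4000 = 5.6000
Mean deviation: (5.8000 + 5.8000 + 5.6000) / 3 = 5.73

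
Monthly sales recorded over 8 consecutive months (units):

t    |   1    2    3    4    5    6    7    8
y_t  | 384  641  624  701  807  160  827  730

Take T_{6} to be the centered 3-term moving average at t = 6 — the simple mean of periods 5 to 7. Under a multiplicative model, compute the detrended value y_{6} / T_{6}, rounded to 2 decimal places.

Trend T_6 = (807 + 160 + 827) / 3 = 1794/3 = 598.0000
Ratio to trend: 160 / 598.0000 = 0.27

0.27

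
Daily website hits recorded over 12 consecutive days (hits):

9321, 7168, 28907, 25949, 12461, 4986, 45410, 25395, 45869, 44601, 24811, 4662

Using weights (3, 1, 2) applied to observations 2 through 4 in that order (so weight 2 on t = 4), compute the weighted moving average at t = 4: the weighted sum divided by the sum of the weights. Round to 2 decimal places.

17051.50

Weighted sum: 3·7168 + 1·28907 + 2·25949 = 21504 + 28907 + 51898 = 102309
Weight total: 3 + 1 + 2 = 6
WMA = 102309 / 6 = 17051.50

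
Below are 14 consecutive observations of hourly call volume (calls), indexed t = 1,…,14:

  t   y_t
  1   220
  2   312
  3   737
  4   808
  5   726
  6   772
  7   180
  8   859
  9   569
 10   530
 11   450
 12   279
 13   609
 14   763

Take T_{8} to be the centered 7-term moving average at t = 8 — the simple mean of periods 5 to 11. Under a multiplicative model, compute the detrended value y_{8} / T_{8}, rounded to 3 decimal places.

Trend T_8 = (726 + 772 + 180 + 859 + 569 + 530 + 450) / 7 = 4086/7 = 583.71429
Ratio to trend: 859 / 583.71429 = 1.472

1.472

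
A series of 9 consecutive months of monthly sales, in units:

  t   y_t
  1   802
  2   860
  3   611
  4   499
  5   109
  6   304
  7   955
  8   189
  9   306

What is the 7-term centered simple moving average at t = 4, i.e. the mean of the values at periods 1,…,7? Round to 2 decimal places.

591.43

Sum of periods 1–7: 802 + 860 + 611 + 499 + 109 + 304 + 955 = 4140
Divide by 7: 4140 / 7 = 591.43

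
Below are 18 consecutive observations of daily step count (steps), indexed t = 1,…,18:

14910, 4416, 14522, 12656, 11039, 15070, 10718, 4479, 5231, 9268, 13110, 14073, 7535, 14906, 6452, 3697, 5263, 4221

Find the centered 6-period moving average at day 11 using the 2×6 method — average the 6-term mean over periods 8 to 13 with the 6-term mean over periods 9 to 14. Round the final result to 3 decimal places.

9818.250

Sum over 8–13: 4479 + 5231 + 9268 + 13110 + 14073 + 7535 = 53696
Sum over 9–14: 5231 + 9268 + 13110 + 14073 + 7535 + 14906 = 64123
CMA at t=11 = (53696 + 64123) / (2·6) = 117819 / 12 = 9818.250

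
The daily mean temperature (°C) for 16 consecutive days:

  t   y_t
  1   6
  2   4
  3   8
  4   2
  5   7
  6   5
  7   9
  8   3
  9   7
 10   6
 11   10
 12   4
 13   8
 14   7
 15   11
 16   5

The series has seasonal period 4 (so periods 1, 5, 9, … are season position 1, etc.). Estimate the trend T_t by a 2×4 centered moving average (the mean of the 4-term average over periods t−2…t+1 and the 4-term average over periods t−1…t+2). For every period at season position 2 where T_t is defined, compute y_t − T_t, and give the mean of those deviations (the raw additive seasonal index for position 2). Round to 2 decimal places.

-0.71

Season position 2 occurs at t = 6, 10, 14 (where T_t is defined).
t=6: T_6 = 5.8750; y_6 − T_6 = 5 − 5.8750 = -0.8750
t=10: T_10 = 6.6250; y_10 − T_10 = 6 − 6.6250 = -0.6250
t=14: T_14 = 7.6250; y_14 − T_14 = 7 − 7.6250 = -0.6250
Mean deviation: (-0.8750 + -0.6250 + -0.6250) / 3 = -0.71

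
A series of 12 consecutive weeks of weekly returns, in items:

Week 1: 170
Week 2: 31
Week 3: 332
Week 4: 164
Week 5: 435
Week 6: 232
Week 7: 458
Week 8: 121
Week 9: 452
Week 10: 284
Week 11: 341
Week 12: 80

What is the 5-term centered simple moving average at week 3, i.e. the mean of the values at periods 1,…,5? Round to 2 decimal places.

226.40

Sum of periods 1–5: 170 + 31 + 332 + 164 + 435 = 1132
Divide by 5: 1132 / 5 = 226.40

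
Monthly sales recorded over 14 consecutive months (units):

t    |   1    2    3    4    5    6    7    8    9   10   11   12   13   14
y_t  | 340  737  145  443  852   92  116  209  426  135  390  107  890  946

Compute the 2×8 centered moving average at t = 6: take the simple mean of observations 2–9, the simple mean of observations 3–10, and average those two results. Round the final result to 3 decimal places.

Sum over 2–9: 737 + 145 + 443 + 852 + 92 + 116 + 209 + 426 = 3020
Sum over 3–10: 145 + 443 + 852 + 92 + 116 + 209 + 426 + 135 = 2418
CMA at t=6 = (3020 + 2418) / (2·8) = 5438 / 16 = 339.875

339.875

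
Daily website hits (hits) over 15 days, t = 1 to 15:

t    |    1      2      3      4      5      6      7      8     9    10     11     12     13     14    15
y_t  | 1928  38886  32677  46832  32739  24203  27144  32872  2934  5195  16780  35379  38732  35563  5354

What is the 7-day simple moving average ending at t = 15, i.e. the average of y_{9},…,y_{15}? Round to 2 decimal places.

Sum of periods 9–15: 2934 + 5195 + 16780 + 35379 + 38732 + 35563 + 5354 = 139937
Divide by 7: 139937 / 7 = 19991.00

19991.00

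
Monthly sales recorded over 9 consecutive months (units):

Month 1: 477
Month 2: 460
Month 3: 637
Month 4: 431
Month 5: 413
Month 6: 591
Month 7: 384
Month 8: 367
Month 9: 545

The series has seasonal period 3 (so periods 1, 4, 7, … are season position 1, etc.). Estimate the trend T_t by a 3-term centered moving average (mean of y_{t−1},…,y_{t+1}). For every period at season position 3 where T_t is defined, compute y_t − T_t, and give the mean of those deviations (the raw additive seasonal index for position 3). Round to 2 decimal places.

Season position 3 occurs at t = 3, 6 (where T_t is defined).
t=3: T_3 = 509.3333; y_3 − T_3 = 637 − 509.3333 = 127.6667
t=6: T_6 = 462.6667; y_6 − T_6 = 591 − 462.6667 = 128.3333
Mean deviation: (127.6667 + 128.3333) / 2 = 128.00

128.00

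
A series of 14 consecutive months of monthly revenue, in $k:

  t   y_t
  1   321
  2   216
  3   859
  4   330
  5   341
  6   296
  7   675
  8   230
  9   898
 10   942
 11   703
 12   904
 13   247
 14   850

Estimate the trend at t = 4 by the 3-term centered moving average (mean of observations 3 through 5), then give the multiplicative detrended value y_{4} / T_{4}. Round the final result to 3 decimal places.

0.647

Trend T_4 = (859 + 330 + 341) / 3 = 1530/3 = 510.00000
Ratio to trend: 330 / 510.00000 = 0.647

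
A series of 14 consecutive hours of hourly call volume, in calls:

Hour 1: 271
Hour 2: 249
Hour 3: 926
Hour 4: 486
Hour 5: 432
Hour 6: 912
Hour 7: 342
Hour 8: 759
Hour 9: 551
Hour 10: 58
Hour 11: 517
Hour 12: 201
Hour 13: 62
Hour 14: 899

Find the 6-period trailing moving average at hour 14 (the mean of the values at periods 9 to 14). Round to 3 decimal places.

Sum of periods 9–14: 551 + 58 + 517 + 201 + 62 + 899 = 2288
Divide by 6: 2288 / 6 = 381.333

381.333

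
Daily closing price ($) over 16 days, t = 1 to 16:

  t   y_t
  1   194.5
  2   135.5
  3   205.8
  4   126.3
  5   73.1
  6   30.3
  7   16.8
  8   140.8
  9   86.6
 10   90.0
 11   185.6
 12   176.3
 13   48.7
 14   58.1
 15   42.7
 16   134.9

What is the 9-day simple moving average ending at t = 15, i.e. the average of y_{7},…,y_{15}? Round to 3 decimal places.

93.956

Sum of periods 7–15: 16.8 + 140.8 + 86.6 + 90.0 + 185.6 + 176.3 + 48.7 + 58.1 + 42.7 = 845.6
Divide by 9: 845.6 / 9 = 93.956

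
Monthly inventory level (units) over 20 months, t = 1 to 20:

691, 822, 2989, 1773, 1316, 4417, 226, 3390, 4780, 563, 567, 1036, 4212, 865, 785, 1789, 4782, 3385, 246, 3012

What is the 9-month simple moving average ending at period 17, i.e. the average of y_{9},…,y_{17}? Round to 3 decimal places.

2153.222

Sum of periods 9–17: 4780 + 563 + 567 + 1036 + 4212 + 865 + 785 + 1789 + 4782 = 19379
Divide by 9: 19379 / 9 = 2153.222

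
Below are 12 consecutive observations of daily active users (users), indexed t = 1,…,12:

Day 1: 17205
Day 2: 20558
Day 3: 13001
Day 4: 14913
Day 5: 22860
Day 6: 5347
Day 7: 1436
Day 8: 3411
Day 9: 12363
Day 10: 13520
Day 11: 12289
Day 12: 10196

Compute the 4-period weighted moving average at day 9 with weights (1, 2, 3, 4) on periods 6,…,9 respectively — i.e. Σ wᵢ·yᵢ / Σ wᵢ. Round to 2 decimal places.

6790.40

Weighted sum: 1·5347 + 2·1436 + 3·3411 + 4·12363 = 5347 + 2872 + 10233 + 49452 = 67904
Weight total: 1 + 2 + 3 + 4 = 10
WMA = 67904 / 10 = 6790.40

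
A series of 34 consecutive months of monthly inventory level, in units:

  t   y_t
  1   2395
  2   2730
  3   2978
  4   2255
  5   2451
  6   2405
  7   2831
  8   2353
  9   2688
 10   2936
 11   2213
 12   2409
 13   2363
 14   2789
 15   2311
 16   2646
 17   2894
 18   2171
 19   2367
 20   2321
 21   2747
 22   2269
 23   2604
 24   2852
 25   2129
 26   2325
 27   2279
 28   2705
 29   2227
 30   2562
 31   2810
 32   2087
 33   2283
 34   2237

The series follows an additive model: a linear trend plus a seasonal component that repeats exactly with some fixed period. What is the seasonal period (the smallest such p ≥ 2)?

First differences y_{t+1} − y_t: 335, 248, -723, 196, -46, 426, -478, 335, 248, -723, 196, -46, 426, -478, 335, 248, …
The difference pattern repeats every 7 terms and not for any smaller step, so p = 7.

7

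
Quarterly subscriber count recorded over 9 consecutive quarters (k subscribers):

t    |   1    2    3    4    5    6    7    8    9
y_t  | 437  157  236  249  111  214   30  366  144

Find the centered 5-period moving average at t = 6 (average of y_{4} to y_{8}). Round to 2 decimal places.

Sum of periods 4–8: 249 + 111 + 214 + 30 + 366 = 970
Divide by 5: 970 / 5 = 194.00

194.00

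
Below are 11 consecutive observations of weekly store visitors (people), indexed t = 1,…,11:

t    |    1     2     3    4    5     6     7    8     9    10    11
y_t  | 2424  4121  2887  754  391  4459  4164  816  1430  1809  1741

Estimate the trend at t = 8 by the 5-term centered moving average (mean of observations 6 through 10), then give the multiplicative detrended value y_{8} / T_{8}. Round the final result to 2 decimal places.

0.32

Trend T_8 = (4459 + 4164 + 816 + 1430 + 1809) / 5 = 12678/5 = 2535.6000
Ratio to trend: 816 / 2535.6000 = 0.32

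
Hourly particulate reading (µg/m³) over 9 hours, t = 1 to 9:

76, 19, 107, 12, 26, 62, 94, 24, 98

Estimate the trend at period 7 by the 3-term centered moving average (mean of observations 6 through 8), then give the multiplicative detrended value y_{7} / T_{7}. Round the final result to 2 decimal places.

Trend T_7 = (62 + 94 + 24) / 3 = 180/3 = 60.0000
Ratio to trend: 94 / 60.0000 = 1.57

1.57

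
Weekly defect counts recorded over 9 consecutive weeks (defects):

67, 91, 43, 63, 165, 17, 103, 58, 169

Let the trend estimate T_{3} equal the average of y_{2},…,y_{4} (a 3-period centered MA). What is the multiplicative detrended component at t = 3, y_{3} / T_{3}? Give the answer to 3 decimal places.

0.655

Trend T_3 = (91 + 43 + 63) / 3 = 197/3 = 65.66667
Ratio to trend: 43 / 65.66667 = 0.655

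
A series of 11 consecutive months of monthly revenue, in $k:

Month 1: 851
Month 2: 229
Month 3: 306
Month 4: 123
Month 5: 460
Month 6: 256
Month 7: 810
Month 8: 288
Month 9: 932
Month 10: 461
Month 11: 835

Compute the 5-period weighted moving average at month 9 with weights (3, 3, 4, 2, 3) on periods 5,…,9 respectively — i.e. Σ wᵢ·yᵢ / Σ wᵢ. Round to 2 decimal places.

Weighted sum: 3·460 + 3·256 + 4·810 + 2·288 + 3·932 = 1380 + 768 + 3240 + 576 + 2796 = 8760
Weight total: 3 + 3 + 4 + 2 + 3 = 15
WMA = 8760 / 15 = 584.00

584.00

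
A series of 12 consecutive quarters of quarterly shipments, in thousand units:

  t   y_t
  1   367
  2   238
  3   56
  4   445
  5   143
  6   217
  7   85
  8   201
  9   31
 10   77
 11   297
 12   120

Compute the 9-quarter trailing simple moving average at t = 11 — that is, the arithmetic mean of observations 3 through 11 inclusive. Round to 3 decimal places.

172.444

Sum of periods 3–11: 56 + 445 + 143 + 217 + 85 + 201 + 31 + 77 + 297 = 1552
Divide by 9: 1552 / 9 = 172.444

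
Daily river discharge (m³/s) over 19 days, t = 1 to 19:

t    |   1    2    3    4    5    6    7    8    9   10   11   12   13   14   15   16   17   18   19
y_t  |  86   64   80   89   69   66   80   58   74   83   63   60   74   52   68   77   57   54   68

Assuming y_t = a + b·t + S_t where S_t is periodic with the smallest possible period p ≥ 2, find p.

First differences y_{t+1} − y_t: -22, 16, 9, -20, -3, 14, -22, 16, 9, -20, -3, 14, -22, 16, …
The difference pattern repeats every 6 terms and not for any smaller step, so p = 6.

6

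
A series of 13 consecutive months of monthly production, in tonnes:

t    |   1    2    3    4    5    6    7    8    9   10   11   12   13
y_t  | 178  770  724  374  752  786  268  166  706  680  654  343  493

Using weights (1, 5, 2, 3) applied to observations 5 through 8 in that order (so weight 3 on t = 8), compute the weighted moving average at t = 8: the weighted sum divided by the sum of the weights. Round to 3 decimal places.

Weighted sum: 1·752 + 5·786 + 2·268 + 3·166 = 752 + 3930 + 536 + 498 = 5716
Weight total: 1 + 5 + 2 + 3 = 11
WMA = 5716 / 11 = 519.636

519.636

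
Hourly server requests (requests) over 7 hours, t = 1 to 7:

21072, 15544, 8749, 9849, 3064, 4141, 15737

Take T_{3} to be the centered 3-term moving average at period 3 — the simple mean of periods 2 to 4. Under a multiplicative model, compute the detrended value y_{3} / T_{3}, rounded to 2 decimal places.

Trend T_3 = (15544 + 8749 + 9849) / 3 = 34142/3 = 11380.6667
Ratio to trend: 8749 / 11380.6667 = 0.77

0.77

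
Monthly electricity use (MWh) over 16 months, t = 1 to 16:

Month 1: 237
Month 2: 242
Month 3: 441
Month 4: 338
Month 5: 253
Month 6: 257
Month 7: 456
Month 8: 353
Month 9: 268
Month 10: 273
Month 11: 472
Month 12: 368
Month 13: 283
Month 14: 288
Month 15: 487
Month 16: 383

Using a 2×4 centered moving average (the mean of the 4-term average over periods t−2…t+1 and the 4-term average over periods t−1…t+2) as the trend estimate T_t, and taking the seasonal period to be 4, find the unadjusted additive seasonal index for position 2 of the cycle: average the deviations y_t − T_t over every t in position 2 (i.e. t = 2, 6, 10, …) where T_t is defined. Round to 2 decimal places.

Season position 2 occurs at t = 6, 10, 14 (where T_t is defined).
t=6: T_6 = 327.8750; y_6 − T_6 = 257 − 327.8750 = -70.8750
t=10: T_10 = 343.3750; y_10 − T_10 = 273 − 343.3750 = -70.3750
t=14: T_14 = 358.3750; y_14 − T_14 = 288 − 358.3750 = -70.3750
Mean deviation: (-70.8750 + -70.3750 + -70.3750) / 3 = -70.54

-70.54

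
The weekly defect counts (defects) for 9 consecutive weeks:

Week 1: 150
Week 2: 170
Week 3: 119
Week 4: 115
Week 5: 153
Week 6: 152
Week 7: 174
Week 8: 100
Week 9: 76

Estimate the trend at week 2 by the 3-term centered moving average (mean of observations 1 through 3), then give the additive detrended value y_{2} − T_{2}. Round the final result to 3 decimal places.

23.667

Trend T_2 = (150 + 170 + 119) / 3 = 439/3 = 146.33333
Detrended value: 170 − 146.33333 = 23.667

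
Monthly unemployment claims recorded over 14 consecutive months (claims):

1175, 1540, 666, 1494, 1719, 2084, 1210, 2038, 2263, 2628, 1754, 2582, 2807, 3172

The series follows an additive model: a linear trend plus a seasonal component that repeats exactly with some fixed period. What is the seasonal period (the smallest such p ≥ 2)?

First differences y_{t+1} − y_t: 365, -874, 828, 225, 365, -874, 828, 225, 365, -874, …
The difference pattern repeats every 4 terms and not for any smaller step, so p = 4.

4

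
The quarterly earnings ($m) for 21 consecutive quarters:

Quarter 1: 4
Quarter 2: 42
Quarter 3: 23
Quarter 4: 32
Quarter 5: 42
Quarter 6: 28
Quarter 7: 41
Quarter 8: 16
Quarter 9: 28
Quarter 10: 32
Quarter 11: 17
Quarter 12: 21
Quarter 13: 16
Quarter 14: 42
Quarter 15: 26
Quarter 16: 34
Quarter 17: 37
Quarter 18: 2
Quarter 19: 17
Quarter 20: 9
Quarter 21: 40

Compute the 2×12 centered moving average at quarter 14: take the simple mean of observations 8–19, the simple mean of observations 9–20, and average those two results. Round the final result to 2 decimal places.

Sum over 8–19: 16 + 28 + 32 + 17 + 21 + 16 + 42 + 26 + 34 + 37 + 2 + 17 = 288
Sum over 9–20: 28 + 32 + 17 + 21 + 16 + 42 + 26 + 34 + 37 + 2 + 17 + 9 = 281
CMA at t=14 = (288 + 281) / (2·12) = 569 / 24 = 23.71

23.71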